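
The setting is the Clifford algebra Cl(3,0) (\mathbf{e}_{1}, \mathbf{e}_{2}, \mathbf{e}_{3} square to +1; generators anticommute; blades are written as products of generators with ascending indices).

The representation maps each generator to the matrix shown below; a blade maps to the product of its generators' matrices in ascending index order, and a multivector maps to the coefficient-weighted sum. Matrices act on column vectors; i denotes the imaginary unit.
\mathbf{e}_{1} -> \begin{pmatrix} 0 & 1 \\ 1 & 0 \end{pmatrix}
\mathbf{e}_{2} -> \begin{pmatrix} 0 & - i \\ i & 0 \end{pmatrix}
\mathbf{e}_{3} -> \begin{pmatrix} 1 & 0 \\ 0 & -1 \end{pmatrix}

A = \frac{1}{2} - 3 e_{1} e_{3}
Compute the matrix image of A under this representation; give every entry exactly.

Bivector images (products of the table entries): rho(e_{1} e_{3}) = rho(\mathbf{e}_{1})rho(\mathbf{e}_{3}) = \begin{pmatrix} 0 & -1 \\ 1 & 0 \end{pmatrix}.
M = (\frac{1}{2})*1 + (-3)*rho(e_{1} e_{3}), summed entrywise (1 is the identity matrix):
Answer: \begin{pmatrix} \frac{1}{2} & 3 \\ -3 & \frac{1}{2} \end{pmatrix}


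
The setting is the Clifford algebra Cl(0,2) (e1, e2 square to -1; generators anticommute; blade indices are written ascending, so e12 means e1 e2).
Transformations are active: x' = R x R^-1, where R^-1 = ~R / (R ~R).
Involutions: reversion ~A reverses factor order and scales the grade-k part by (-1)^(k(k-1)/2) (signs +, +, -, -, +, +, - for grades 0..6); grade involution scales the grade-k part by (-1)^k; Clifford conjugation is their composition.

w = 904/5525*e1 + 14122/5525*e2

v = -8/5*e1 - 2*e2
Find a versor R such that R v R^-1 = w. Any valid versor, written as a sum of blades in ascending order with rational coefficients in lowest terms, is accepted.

Reasoning: v^2 = w^2 = -164/25 since conjugation preserves the quadratic form; R = v + w = -7936/5525*e1 + 3072/5525*e2 is then valid when invertible, keeping its own part and reversing (v - w)/2.
Answer: -7936/5525*e1 + 3072/5525*e2


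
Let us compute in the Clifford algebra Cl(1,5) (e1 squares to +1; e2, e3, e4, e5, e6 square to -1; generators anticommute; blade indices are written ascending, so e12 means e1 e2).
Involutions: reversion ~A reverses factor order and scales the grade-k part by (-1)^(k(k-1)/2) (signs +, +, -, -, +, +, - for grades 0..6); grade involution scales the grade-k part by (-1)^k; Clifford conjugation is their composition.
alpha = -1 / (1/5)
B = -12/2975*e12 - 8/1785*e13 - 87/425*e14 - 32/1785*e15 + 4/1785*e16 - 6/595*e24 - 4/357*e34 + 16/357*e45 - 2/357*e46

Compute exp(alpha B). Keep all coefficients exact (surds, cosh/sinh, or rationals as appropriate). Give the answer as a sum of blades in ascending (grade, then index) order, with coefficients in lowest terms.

B^2 term by term: the squares give (-12/2975)^2*(e12)^2 + (-8/1785)^2*(e13)^2 + (-87/425)^2*(e14)^2 + (-32/1785)^2*(e15)^2 + (4/1785)^2*(e16)^2 + (-6/595)^2*(e24)^2 + (-4/357)^2*(e34)^2 + (16/357)^2*(e45)^2 + (-2/357)^2*(e46)^2 = 144/8850625*(+1) + 64/3186225*(+1) + 7569/180625*(+1) + 1024/3186225*(+1) + 16/3186225*(+1) + 36/354025*(-1) + 16/127449*(-1) + 256/127449*(-1) + 4/127449*(-1) = 1/25 (each basis 2-blade squares to minus the product of its generators' squares); cross terms between blades sharing an index anticommute and cancel; the commuting (index-disjoint) pairs give grade-4 terms 2*c*c'*(blade product), which cancel blade by blade — e1234: 32/354025 - 32/354025 = 0; e1245: -128/354025 + 128/354025 = 0; e1246: 16/354025 - 16/354025 = 0; e1345: -256/637245 + 256/637245 = 0; e1346: 32/637245 - 32/637245 = 0; e1456: -128/637245 + 128/637245 = 0 — confirming B is simple. So B^2 = 1/25.
B^2 = 1/25 — the series telescopes hyperbolically here: l = 1/5, alpha*l = -1, so exp(alpha B) = cosh(-1) + (sinh(-1)/(1/5))*B = cosh(1) + (-5*sinh(1))*B.
Answer: cosh(1) + 12*sinh(1)/595*e12 + 8*sinh(1)/357*e13 + 87*sinh(1)/85*e14 + 32*sinh(1)/357*e15 - 4*sinh(1)/357*e16 + 6*sinh(1)/119*e24 + 20*sinh(1)/357*e34 - 80*sinh(1)/357*e45 + 10*sinh(1)/357*e46


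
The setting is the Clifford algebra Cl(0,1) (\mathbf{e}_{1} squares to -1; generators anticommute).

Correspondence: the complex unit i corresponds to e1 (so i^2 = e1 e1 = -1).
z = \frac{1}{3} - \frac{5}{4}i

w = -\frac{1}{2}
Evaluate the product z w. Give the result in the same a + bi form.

In blades: z = \frac{1}{3} - \frac{5}{4} e_{1}, w = -\frac{1}{2}.
Distribute z over w term by term (generator squares from the signature, products reordered to ascending indices): (\frac{1}{3})*w = -\frac{1}{6}; (-\frac{5}{4} e_{1})*w = \frac{5}{8} e_{1}.
Sum: -\frac{1}{6} + \frac{5}{8} e_{1}; translating back through the correspondence:
Answer: -\frac{1}{6} + \frac{5}{8}i


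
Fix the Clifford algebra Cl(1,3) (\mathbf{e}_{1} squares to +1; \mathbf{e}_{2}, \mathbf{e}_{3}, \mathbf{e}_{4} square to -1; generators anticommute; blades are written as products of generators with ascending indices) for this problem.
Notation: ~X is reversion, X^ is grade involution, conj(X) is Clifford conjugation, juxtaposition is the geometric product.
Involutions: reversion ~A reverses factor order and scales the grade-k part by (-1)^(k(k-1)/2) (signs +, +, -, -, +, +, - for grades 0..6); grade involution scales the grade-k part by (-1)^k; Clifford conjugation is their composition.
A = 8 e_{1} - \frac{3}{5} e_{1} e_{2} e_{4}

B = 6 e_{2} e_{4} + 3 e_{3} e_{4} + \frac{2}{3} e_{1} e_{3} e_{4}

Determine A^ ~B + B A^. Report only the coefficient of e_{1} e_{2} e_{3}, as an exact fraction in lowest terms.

first term: \frac{18}{5} e_{1} - \frac{2}{5} e_{2} e_{3} + \frac{16}{3} e_{3} e_{4} - \frac{9}{5} e_{1} e_{2} e_{3} + 48 e_{1} e_{2} e_{4} + 24 e_{1} e_{3} e_{4}
second term: -\frac{18}{5} e_{1} - \frac{2}{5} e_{2} e_{3} - \frac{16}{3} e_{3} e_{4} - \frac{9}{5} e_{1} e_{2} e_{3} - 48 e_{1} e_{2} e_{4} - 24 e_{1} e_{3} e_{4}
Answer: -\frac{18}{5}


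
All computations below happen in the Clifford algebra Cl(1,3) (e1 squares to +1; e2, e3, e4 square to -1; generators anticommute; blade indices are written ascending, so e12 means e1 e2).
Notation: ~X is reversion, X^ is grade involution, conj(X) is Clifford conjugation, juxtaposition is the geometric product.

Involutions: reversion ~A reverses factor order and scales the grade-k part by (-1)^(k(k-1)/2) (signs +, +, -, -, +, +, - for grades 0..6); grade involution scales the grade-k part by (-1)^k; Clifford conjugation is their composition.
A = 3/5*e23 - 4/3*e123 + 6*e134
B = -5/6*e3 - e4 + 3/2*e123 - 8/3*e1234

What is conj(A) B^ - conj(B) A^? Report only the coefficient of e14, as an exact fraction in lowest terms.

first term: -2 - 9/10*e1 + 33/2*e2 - 32/9*e4 + 10/9*e12 - 6*e13 + 17/5*e14 - 9*e24 - 3/5*e234 - 4/3*e1234
second term: -2 - 9/10*e1 + 33/2*e2 - 32/9*e4 - 10/9*e12 + 6*e13 - 17/5*e14 + 9*e24 + 3/5*e234 - 4/3*e1234
Answer: 34/5


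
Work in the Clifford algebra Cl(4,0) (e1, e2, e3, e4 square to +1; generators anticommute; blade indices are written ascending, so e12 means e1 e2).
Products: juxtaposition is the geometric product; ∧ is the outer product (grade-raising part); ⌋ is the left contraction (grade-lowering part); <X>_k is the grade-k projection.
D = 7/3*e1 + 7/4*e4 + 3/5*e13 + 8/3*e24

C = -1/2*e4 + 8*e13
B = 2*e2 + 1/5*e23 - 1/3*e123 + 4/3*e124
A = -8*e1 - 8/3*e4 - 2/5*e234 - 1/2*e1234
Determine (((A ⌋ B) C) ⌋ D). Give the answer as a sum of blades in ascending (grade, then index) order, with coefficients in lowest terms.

step 1: -32/9*e12 + 8/3*e23 - 32/3*e24
step 2: 16/3*e2 + 64/3*e12 + 256/9*e23 + 16/9*e124 - 4/3*e234 + 256/3*e1234
step 3: 128/9*e4
Answer: 128/9*e4


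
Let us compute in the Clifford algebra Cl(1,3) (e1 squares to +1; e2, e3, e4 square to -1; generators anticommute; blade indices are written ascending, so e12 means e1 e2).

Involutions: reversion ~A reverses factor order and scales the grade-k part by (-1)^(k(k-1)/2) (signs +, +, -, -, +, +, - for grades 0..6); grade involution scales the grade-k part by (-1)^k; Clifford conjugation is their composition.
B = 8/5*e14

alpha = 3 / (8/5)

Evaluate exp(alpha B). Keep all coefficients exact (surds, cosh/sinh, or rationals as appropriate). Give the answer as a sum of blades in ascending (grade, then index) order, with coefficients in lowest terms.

B^2 = (8/5)^2*(e14)^2 = 64/25*(+1) = 64/25 (a basis 2-blade squares to minus the product of its generators' squares).
B^2 = 64/25 — a positive square means the series sums to a boost: l = 8/5, alpha*l = 3, so exp(alpha B) = cosh(3) + (sinh(3)/(8/5))*B = cosh(3) + (5*sinh(3)/8)*B.
Answer: cosh(3) + sinh(3)*e14


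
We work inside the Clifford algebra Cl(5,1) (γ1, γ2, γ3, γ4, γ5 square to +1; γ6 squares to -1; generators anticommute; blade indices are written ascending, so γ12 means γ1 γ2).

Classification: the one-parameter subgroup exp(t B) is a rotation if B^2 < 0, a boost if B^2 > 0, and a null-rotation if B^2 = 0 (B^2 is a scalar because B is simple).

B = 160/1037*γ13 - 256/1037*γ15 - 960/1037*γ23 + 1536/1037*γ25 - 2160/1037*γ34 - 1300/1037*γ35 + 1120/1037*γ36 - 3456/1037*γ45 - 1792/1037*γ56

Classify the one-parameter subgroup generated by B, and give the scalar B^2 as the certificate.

B^2 term by term: the squares give (160/1037)^2*(γ13)^2 + (-256/1037)^2*(γ15)^2 + (-960/1037)^2*(γ23)^2 + (1536/1037)^2*(γ25)^2 + (-2160/1037)^2*(γ34)^2 + (-1300/1037)^2*(γ35)^2 + (1120/1037)^2*(γ36)^2 + (-3456/1037)^2*(γ45)^2 + (-1792/1037)^2*(γ56)^2 = 25600/1075369*(-1) + 65536/1075369*(-1) + 921600/1075369*(-1) + 2359296/1075369*(-1) + 4665600/1075369*(-1) + 1690000/1075369*(-1) + 1254400/1075369*(+1) + 11943936/1075369*(-1) + 3211264/1075369*(+1) = -16 (each basis 2-blade squares to minus the product of its generators' squares); cross terms between blades sharing an index anticommute and cancel; the commuting (index-disjoint) pairs give grade-4 terms 2*c*c'*(blade product), which cancel blade by blade — γ1235: -491520/1075369 + 491520/1075369 = 0; γ1345: -1105920/1075369 + 1105920/1075369 = 0; γ1356: -573440/1075369 + 573440/1075369 = 0; γ2345: 6635520/1075369 - 6635520/1075369 = 0; γ2356: 3440640/1075369 - 3440640/1075369 = 0; γ3456: 7741440/1075369 - 7741440/1075369 = 0 — confirming B is simple. So B^2 = -16.
Answer: rotation, certificate B^2 = -16. Certificate logic: -16 is a conjugation-invariant scalar, so its sign fixes rotation versus boost versus null-rotation outright.


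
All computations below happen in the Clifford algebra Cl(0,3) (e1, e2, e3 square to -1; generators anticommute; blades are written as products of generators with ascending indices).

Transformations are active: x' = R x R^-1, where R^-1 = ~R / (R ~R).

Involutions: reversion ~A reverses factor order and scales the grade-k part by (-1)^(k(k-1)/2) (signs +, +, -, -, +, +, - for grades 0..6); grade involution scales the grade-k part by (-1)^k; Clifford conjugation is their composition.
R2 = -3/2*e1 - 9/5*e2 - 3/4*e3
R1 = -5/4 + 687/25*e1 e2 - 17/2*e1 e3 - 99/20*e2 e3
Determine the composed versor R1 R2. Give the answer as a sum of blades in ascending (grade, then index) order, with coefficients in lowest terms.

Distribute over the terms of R2 (each basis-blade product reordered to ascending indices, repeated generators contracted through their squares):
R1 (-3/2*e1) = 15/8*e1 - 2061/50*e2 + 51/4*e3 + 297/40*e1 e2 e3
R1 (-9/5*e2) = 6183/125*e1 + 9/4*e2 + 891/100*e3 - 153/10*e1 e2 e3
R1 (-3/4*e3) = -51/8*e1 - 297/80*e2 + 15/16*e3 - 2061/100*e1 e2 e3
Summing the partial products and collecting blades:
Answer: 11241/250*e1 - 17073/400*e2 + 9039/400*e3 - 5697/200*e1 e2 e3


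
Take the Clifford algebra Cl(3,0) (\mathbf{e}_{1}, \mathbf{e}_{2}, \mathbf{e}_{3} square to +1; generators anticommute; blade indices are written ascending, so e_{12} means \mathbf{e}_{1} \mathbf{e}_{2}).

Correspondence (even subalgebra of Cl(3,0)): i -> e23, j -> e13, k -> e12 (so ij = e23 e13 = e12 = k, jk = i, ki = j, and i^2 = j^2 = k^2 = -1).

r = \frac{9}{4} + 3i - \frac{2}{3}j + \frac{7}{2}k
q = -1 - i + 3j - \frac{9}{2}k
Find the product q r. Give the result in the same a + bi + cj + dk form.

In blades: q = -1 - \frac{9}{2} e_{12} + 3 e_{13} - e_{23}, r = \frac{9}{4} + \frac{7}{2} e_{12} - \frac{2}{3} e_{13} + 3 e_{23}.
Distribute q over r term by term (generator squares from the signature, products reordered to ascending indices): (-1)*r = -\frac{9}{4} - \frac{7}{2} e_{12} + \frac{2}{3} e_{13} - 3 e_{23}; (-\frac{9}{2} e_{12})*r = \frac{63}{4} - \frac{81}{8} e_{12} - \frac{27}{2} e_{13} - 3 e_{23}; (3 e_{13})*r = 2 - 9 e_{12} + \frac{27}{4} e_{13} + \frac{21}{2} e_{23}; (-e_{23})*r = 3 + \frac{2}{3} e_{12} + \frac{7}{2} e_{13} - \frac{9}{4} e_{23}.
Sum: \frac{37}{2} - \frac{527}{24} e_{12} - \frac{31}{12} e_{13} + \frac{9}{4} e_{23}; translating back through the correspondence:
Answer: \frac{37}{2} + \frac{9}{4}i - \frac{31}{12}j - \frac{527}{24}k


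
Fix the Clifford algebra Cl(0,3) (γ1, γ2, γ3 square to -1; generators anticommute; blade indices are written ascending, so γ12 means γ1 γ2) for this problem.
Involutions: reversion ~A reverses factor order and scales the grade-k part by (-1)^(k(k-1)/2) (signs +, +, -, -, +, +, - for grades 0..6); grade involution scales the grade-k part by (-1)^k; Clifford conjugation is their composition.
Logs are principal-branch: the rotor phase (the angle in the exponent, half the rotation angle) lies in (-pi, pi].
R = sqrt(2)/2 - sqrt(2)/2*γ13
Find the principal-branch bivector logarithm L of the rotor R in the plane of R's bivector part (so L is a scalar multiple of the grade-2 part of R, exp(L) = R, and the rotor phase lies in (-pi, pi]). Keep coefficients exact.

The scalar part of R is sqrt(2)/2, so the principal-branch rotor phase is pinned; divide the bivector part by its sine to get the unit plane — L is the phase times that plane.
Concretely: cos(phase) = sqrt(2)/2 gives phase = ±pi/4, and since phase/sin(phase) is even the sign is immaterial: L = (phase/sin(phase)) * <R>_2 = (sqrt(2)*pi/4) * <R>_2.
Answer: -pi/4*γ13


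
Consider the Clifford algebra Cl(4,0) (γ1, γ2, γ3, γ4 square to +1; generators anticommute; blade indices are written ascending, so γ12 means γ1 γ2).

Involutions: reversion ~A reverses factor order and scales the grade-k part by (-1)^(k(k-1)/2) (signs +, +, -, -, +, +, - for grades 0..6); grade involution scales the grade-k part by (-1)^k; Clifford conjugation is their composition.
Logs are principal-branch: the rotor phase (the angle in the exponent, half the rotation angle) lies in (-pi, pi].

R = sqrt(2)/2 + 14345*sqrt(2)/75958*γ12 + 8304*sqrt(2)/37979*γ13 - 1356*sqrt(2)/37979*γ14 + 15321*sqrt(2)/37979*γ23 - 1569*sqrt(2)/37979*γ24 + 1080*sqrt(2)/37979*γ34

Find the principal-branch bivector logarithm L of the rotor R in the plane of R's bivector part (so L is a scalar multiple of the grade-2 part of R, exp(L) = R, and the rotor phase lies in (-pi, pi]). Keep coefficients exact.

The scalar part of R is sqrt(2)/2, which pins the rotor phase on the principal branch; dividing the bivector part by the sine of that phase recovers the unit plane, and L is the phase times that plane.
Concretely: cos(phase) = sqrt(2)/2 gives phase = ±pi/4, and since phase/sin(phase) is even the sign is immaterial: L = (phase/sin(phase)) * <R>_2 = (sqrt(2)*pi/4) * <R>_2.
Answer: 14345*pi/151916*γ12 + 4152*pi/37979*γ13 - 678*pi/37979*γ14 + 15321*pi/75958*γ23 - 1569*pi/75958*γ24 + 540*pi/37979*γ34


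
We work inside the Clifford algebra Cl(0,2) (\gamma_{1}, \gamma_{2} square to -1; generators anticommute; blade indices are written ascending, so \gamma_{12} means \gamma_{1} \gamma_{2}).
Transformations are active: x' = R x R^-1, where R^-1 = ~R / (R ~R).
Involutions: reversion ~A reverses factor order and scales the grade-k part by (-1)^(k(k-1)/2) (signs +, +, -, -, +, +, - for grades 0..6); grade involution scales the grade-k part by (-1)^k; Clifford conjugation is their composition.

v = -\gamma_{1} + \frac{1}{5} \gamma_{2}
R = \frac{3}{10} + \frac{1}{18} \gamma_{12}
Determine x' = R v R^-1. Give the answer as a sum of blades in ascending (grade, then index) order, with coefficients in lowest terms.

~R = \frac{3}{10} - \frac{1}{18} \gamma_{12}, and R ~R = \frac{377}{4050}, so R^-1 = ~R / (\frac{377}{4050}).
R v = -\frac{14}{45} \gamma_{1} + \frac{1}{225} \gamma_{2}
Answer: -\frac{379}{377} \gamma_{1} - \frac{323}{1885} \gamma_{2}


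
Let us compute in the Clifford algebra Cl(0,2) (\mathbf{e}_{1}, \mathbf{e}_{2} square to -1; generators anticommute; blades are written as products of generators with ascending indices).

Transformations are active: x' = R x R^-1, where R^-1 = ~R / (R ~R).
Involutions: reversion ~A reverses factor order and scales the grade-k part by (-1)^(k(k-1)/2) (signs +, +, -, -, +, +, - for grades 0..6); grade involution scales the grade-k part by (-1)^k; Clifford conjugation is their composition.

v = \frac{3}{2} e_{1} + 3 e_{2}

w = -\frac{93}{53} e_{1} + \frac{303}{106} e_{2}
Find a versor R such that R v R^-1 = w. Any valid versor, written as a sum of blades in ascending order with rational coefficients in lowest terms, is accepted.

Construction: equal norms (both -\frac{45}{4}) license R = v + w = -\frac{27}{106} e_{1} + \frac{621}{106} e_{2} — nothing changes along that direction, while (v - w)/2 changes sign, so v maps onto w.
Answer: -\frac{27}{106} e_{1} + \frac{621}{106} e_{2}


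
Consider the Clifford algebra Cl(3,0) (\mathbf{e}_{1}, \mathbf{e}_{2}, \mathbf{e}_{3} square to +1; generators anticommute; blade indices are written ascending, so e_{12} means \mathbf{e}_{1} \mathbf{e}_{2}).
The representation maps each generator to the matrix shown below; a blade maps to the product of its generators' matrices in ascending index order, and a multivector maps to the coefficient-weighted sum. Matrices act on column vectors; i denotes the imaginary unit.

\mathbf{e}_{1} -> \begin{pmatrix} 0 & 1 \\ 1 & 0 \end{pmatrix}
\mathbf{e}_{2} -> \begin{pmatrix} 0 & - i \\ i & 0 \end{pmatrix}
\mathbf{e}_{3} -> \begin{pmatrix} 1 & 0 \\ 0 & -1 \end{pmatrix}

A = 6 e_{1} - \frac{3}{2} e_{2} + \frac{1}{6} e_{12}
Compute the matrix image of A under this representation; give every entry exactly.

Bivector images (products of the table entries): rho(e_{12}) = rho(\mathbf{e}_{1})rho(\mathbf{e}_{2}) = \begin{pmatrix} i & 0 \\ 0 & - i \end{pmatrix}.
M = (6)*rho(e_{1}) + (-\frac{3}{2})*rho(e_{2}) + (\frac{1}{6})*rho(e_{12}), summed entrywise:
Answer: \begin{pmatrix} \frac{i}{6} & 6 + \frac{3 i}{2} \\ 6 - \frac{3 i}{2} & - \frac{i}{6} \end{pmatrix}


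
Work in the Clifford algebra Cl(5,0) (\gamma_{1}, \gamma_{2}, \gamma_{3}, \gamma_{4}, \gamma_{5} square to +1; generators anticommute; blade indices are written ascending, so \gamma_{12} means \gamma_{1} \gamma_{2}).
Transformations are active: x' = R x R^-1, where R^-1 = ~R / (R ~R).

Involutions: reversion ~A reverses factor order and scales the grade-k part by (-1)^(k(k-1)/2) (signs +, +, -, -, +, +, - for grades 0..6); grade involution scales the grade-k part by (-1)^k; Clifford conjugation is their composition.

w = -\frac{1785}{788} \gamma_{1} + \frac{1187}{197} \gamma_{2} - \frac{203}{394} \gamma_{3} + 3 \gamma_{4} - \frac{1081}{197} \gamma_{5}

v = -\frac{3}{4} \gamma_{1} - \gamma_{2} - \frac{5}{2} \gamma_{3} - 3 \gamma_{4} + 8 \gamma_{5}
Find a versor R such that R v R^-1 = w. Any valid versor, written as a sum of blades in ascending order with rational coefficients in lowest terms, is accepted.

Sketch: the shared square \frac{1293}{16} makes R = v + w = -\frac{594}{197} \gamma_{1} + \frac{990}{197} \gamma_{2} - \frac{594}{197} \gamma_{3} + \frac{495}{197} \gamma_{5} the natural versor; its sandwich fixes that direction, negates (v - w)/2, and sends v to w.
Answer: -\frac{594}{197} \gamma_{1} + \frac{990}{197} \gamma_{2} - \frac{594}{197} \gamma_{3} + \frac{495}{197} \gamma_{5}


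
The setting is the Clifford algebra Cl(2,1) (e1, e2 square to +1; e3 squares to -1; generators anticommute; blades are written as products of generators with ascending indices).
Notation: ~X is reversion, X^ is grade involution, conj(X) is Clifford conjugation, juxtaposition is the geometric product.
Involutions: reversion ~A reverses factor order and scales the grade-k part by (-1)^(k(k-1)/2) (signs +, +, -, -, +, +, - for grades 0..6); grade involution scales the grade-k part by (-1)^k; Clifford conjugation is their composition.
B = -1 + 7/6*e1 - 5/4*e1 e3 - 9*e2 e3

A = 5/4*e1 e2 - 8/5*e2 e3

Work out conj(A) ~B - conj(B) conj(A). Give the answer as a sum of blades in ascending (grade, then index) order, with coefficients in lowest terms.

first term: 72/5 + 35/24*e2 - 3/4*e1 e2 - 45/4*e1 e3 - 3/80*e2 e3 + 28/15*e1 e2 e3
second term: 72/5 + 35/24*e2 + 13/4*e1 e2 + 45/4*e1 e3 - 253/80*e2 e3 - 28/15*e1 e2 e3
Answer: -4*e1 e2 - 45/2*e1 e3 + 25/8*e2 e3 + 56/15*e1 e2 e3


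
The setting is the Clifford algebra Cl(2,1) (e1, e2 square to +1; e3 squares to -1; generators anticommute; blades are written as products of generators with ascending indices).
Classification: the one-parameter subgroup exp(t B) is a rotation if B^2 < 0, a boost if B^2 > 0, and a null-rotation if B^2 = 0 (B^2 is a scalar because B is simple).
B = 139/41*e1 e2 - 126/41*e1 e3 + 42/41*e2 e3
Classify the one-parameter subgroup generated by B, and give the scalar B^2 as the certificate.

B^2 term by term: the squares give (139/41)^2*(e1 e2)^2 + (-126/41)^2*(e1 e3)^2 + (42/41)^2*(e2 e3)^2 = 19321/1681*(-1) + 15876/1681*(+1) + 1764/1681*(+1) = -1 (each basis 2-blade squares to minus the product of its generators' squares); cross terms between blades sharing an index anticommute and cancel. So B^2 = -1.
Answer: rotation, certificate B^2 = -1. Because -1 is invariant under every versor sandwich, the classification follows from its sign alone.


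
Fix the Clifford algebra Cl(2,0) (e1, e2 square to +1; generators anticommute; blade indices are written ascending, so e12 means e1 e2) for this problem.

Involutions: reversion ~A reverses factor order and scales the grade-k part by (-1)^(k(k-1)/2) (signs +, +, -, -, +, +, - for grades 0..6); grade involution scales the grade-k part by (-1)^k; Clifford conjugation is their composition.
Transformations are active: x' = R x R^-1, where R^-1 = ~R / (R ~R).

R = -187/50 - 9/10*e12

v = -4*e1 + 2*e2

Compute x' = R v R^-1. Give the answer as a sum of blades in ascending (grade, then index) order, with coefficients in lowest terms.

~R = -187/50 + 9/10*e12, and R ~R = 18497/1250, so R^-1 = ~R / (18497/1250).
R v = 329/25*e1 - 277/25*e2
Answer: -49058/18497*e1 + 66604/18497*e2


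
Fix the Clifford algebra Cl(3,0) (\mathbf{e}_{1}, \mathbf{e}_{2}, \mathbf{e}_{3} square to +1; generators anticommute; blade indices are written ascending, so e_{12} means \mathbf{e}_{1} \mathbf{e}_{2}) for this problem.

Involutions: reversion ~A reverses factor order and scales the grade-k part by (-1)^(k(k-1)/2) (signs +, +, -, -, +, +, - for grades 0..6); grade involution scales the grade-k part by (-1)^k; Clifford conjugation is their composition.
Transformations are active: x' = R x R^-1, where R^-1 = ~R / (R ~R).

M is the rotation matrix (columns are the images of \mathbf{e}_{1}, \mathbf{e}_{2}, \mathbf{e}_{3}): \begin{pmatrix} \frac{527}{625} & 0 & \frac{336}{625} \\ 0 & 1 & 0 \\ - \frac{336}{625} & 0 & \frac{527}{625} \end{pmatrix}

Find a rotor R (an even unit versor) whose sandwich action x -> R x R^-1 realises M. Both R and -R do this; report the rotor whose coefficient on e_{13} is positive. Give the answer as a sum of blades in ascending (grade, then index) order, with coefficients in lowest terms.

Method: write R = a + b12*e_{12} + b13*e_{13} + b23*e_{23} with a^2 + b12^2 + b13^2 + b23^2 = 1 (so R^-1 = ~R). Expanding the columns R e_j ~R gives tr M = 4a^2 - 1 and, from the antisymmetric part, M21 - M12 = -4a*b12, M13 - M31 = 4a*b13, M32 - M23 = -4a*b23.
Here tr M = \frac{1679}{625}, so a^2 = (1 + tr M)/4 = \frac{576}{625} and a = ±\frac{24}{25}. Taking a = \frac{24}{25}: M21 - M12 = 0, M13 - M31 = \frac{672}{625}, M32 - M23 = 0, giving b12 = 0, b13 = \frac{7}{25}, b23 = 0, i.e. R = \frac{24}{25} + \frac{7}{25} e_{13}.
Its e_{13} coefficient is already positive.
Answer: \frac{24}{25} + \frac{7}{25} e_{13}. Recall the cover is two-to-one: with M of trace \frac{1679}{625}, both preimages act alike, and the stated e_{13} sign chooses the sheet.


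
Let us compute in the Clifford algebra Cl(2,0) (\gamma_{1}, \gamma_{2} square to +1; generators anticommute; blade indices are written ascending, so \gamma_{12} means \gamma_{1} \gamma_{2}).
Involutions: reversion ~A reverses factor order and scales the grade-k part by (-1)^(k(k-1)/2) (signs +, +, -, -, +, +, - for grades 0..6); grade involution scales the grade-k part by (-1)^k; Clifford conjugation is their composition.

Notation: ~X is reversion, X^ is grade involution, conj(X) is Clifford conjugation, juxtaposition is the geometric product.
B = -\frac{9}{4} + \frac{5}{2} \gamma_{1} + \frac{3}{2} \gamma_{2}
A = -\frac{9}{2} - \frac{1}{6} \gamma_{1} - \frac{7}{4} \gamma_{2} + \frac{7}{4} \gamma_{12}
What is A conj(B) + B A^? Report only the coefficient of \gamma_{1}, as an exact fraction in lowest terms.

first term: \frac{79}{6} + 9 \gamma_{1} + \frac{241}{16} \gamma_{2} - \frac{129}{16} \gamma_{12}
second term: \frac{79}{6} - \frac{57}{4} \gamma_{1} - \frac{101}{16} \gamma_{2} + \frac{3}{16} \gamma_{12}
Answer: -\frac{21}{4}


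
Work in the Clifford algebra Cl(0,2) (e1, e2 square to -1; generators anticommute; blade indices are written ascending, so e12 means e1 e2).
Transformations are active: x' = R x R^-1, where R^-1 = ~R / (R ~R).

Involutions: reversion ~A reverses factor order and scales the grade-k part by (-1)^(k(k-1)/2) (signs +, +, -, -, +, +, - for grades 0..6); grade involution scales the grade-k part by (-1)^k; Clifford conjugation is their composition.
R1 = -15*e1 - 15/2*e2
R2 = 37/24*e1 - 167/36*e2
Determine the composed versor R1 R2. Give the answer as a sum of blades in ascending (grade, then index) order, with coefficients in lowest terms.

Distribute over the terms of R1 (each basis-blade product reordered to ascending indices, repeated generators contracted through their squares):
(-15*e1) R2 = 185/8 + 835/12*e12
(-15/2*e2) R2 = -835/24 + 185/16*e12
Summing the partial products and collecting blades:
Answer: -35/3 + 3895/48*e12


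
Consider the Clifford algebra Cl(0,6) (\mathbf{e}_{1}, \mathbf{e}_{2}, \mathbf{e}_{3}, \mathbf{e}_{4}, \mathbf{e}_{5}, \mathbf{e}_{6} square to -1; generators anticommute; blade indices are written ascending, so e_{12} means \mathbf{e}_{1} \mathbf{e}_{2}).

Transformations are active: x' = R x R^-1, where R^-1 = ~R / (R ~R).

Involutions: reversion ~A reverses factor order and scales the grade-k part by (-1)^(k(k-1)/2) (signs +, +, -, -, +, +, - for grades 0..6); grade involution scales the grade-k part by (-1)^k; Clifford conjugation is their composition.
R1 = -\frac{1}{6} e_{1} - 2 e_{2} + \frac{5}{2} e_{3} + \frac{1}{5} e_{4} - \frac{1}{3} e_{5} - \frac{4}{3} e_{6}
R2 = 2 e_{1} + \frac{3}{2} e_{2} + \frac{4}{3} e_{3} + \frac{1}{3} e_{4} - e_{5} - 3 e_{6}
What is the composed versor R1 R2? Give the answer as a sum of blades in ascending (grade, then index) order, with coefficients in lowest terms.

Distribute over the terms of R1 (each basis-blade product reordered to ascending indices, repeated generators contracted through their squares):
(-\frac{1}{6} e_{1}) R2 = \frac{1}{3} - \frac{1}{4} e_{12} - \frac{2}{9} e_{13} - \frac{1}{18} e_{14} + \frac{1}{6} e_{15} + \frac{1}{2} e_{16}
(-2 e_{2}) R2 = 3 + 4 e_{12} - \frac{8}{3} e_{23} - \frac{2}{3} e_{24} + 2 e_{25} + 6 e_{26}
(\frac{5}{2} e_{3}) R2 = -\frac{10}{3} - 5 e_{13} - \frac{15}{4} e_{23} + \frac{5}{6} e_{34} - \frac{5}{2} e_{35} - \frac{15}{2} e_{36}
(\frac{1}{5} e_{4}) R2 = -\frac{1}{15} - \frac{2}{5} e_{14} - \frac{3}{10} e_{24} - \frac{4}{15} e_{34} - \frac{1}{5} e_{45} - \frac{3}{5} e_{46}
(-\frac{1}{3} e_{5}) R2 = -\frac{1}{3} + \frac{2}{3} e_{15} + \frac{1}{2} e_{25} + \frac{4}{9} e_{35} + \frac{1}{9} e_{45} + e_{56}
(-\frac{4}{3} e_{6}) R2 = -4 + \frac{8}{3} e_{16} + 2 e_{26} + \frac{16}{9} e_{36} + \frac{4}{9} e_{46} - \frac{4}{3} e_{56}
Summing the partial products and collecting blades:
Answer: -\frac{22}{5} + \frac{15}{4} e_{12} - \frac{47}{9} e_{13} - \frac{41}{90} e_{14} + \frac{5}{6} e_{15} + \frac{19}{6} e_{16} - \frac{77}{12} e_{23} - \frac{29}{30} e_{24} + \frac{5}{2} e_{25} + 8 e_{26} + \frac{17}{30} e_{34} - \frac{37}{18} e_{35} - \frac{103}{18} e_{36} - \frac{4}{45} e_{45} - \frac{7}{45} e_{46} - \frac{1}{3} e_{56}


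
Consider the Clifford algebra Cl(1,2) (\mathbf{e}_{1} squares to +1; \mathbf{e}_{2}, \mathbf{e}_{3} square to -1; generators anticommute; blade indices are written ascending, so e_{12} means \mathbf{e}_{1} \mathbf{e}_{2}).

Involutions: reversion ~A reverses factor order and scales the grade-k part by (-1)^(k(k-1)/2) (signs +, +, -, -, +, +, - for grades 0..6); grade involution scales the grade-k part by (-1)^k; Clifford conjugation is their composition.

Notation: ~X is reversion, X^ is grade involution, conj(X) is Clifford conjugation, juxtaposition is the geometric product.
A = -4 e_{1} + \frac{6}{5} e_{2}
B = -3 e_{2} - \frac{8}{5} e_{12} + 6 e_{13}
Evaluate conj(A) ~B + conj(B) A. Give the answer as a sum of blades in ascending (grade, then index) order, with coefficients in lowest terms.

first term: -\frac{18}{5} - \frac{48}{25} e_{1} + \frac{32}{5} e_{2} - 24 e_{3} - 12 e_{12} - \frac{36}{5} e_{123}
second term: -\frac{18}{5} - \frac{48}{25} e_{1} + \frac{32}{5} e_{2} - 24 e_{3} + 12 e_{12} + \frac{36}{5} e_{123}
Answer: -\frac{36}{5} - \frac{96}{25} e_{1} + \frac{64}{5} e_{2} - 48 e_{3}


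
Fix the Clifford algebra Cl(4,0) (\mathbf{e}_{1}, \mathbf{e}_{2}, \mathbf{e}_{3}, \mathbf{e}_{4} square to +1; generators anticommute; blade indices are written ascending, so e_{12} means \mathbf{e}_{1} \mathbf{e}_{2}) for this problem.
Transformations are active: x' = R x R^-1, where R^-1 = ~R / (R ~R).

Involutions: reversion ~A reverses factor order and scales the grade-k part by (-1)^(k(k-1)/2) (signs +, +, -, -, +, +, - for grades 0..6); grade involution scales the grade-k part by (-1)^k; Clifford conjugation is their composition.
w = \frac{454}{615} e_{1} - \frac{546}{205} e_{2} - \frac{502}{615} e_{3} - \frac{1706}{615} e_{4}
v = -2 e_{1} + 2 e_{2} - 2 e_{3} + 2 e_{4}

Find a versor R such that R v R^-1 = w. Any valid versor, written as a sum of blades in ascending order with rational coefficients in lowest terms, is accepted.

Here q(v) = q(w) = 16; the classical choice R = v + w = -\frac{776}{615} e_{1} - \frac{136}{205} e_{2} - \frac{1732}{615} e_{3} - \frac{476}{615} e_{4} then realises v -> w under the sandwich.
Answer: -\frac{776}{615} e_{1} - \frac{136}{205} e_{2} - \frac{1732}{615} e_{3} - \frac{476}{615} e_{4}


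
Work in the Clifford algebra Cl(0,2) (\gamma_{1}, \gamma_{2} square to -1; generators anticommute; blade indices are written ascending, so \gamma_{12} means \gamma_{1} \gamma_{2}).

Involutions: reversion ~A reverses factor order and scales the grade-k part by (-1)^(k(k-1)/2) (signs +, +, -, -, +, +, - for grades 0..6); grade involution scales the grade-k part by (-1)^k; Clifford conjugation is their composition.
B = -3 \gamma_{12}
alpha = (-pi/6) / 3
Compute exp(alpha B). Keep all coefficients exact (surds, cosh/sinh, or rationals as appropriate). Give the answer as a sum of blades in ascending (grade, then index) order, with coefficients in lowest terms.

B^2 = (-3)^2*(\gamma_{12})^2 = 9*(-1) = -9 (a basis 2-blade squares to minus the product of its generators' squares).
B^2 = -9 — the series telescopes trigonometrically here: l = 3, alpha*l = - \frac{\pi}{6}, so exp(alpha B) = cos(- \frac{\pi}{6}) + (sin(- \frac{\pi}{6})/3)*B = \frac{\sqrt{3}}{2} + (- \frac{1}{6})*B.
Answer: \frac{\sqrt{3}}{2} + \frac{1}{2} \gamma_{12}


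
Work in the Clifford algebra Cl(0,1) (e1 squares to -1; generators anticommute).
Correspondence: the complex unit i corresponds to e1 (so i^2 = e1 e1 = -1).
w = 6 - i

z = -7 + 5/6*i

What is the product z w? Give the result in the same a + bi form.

In blades: z = -7 + 5/6*e1, w = 6 - e1.
Distribute z over w term by term (generator squares from the signature, products reordered to ascending indices): (-7)*w = -42 + 7*e1; (5/6*e1)*w = 5/6 + 5*e1.
Sum: -247/6 + 12*e1; translating back through the correspondence:
Answer: -247/6 + 12i


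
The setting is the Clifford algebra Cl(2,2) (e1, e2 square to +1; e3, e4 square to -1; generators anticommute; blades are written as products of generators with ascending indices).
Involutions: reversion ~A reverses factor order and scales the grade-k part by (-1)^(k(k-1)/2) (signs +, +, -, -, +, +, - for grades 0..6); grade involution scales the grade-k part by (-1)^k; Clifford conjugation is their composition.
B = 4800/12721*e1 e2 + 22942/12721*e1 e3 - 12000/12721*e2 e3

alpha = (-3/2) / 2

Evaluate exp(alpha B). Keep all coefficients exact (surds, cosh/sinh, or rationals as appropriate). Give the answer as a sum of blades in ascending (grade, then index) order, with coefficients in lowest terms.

B^2 term by term: the squares give (4800/12721)^2*(e1 e2)^2 + (22942/12721)^2*(e1 e3)^2 + (-12000/12721)^2*(e2 e3)^2 = 23040000/161823841*(-1) + 526335364/161823841*(+1) + 144000000/161823841*(+1) = 4 (each basis 2-blade squares to minus the product of its generators' squares); cross terms between blades sharing an index anticommute and cancel. So B^2 = 4.
B^2 = 4 — a positive square means the series sums to a boost: l = 2, alpha*l = -3/2, so exp(alpha B) = cosh(-3/2) + (sinh(-3/2)/2)*B = cosh(3/2) + (-sinh(3/2)/2)*B.
Answer: cosh(3/2) - 2400*sinh(3/2)/12721*e1 e2 - 11471*sinh(3/2)/12721*e1 e3 + 6000*sinh(3/2)/12721*e2 e3


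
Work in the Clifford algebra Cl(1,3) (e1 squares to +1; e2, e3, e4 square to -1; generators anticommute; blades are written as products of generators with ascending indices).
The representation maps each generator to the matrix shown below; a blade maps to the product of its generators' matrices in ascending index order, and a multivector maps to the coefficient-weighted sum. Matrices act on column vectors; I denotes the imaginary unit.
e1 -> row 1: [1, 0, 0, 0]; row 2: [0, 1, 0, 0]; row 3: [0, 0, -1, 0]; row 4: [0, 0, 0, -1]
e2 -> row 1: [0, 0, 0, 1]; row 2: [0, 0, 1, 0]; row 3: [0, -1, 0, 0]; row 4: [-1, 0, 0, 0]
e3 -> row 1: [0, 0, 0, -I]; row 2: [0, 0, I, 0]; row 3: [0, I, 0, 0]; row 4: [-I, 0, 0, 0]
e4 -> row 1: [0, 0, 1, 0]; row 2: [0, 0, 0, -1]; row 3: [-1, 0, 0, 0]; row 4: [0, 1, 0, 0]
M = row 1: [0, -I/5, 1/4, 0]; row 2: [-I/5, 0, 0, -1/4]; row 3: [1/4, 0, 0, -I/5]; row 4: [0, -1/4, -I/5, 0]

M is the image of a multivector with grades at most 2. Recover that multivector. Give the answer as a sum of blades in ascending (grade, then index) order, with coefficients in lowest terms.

Method: the blade images are trace-orthogonal — tr(rho(e_A) rho(e_B)^-1) = 4 if A = B and 0 otherwise — and rho(e_A)^-1 = (e_A)^2 * rho(e_A) with (e_A)^2 = +1 or -1, so the coefficient of e_A in the preimage is (e_A)^2 * tr(M rho(e_A))/4.
Nonzero projections over blades of grade <= 2: e1 e4: (e1 e4)^2 = +1, tr(M rho(e1 e4)) = 1, coefficient 1/4; e3 e4: (e3 e4)^2 = -1, tr(M rho(e3 e4)) = -4/5, coefficient 1/5. Every other blade of grade <= 2 projects to 0.
Answer: 1/4*e1 e4 + 1/5*e3 e4


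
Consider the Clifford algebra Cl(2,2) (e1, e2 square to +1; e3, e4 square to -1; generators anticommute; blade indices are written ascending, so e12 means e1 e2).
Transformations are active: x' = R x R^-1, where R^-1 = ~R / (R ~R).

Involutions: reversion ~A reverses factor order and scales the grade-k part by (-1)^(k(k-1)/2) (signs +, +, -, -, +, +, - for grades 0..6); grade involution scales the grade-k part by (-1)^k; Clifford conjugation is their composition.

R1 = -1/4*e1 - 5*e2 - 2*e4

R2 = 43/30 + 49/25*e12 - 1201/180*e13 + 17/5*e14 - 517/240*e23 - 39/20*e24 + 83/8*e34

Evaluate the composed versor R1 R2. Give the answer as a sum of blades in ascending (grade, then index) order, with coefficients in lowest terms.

Distribute over the terms of R1 (each basis-blade product reordered to ascending indices, repeated generators contracted through their squares):
(-1/4*e1) R2 = -43/120*e1 - 49/100*e2 + 1201/720*e3 - 17/20*e4 + 517/960*e123 + 39/80*e124 - 83/32*e134
(-5*e2) R2 = 49/5*e1 - 43/6*e2 + 517/48*e3 + 39/4*e4 - 1201/36*e123 + 17*e124 - 415/8*e234
(-2*e4) R2 = -34/5*e1 + 39/10*e2 - 83/4*e3 - 43/15*e4 - 98/25*e124 + 1201/90*e134 + 517/120*e234
Summing the partial products and collecting blades:
Answer: 317/120*e1 - 1127/300*e2 - 374/45*e3 + 181/30*e4 - 94529/2880*e123 + 5427/400*e124 + 15481/1440*e134 - 1427/30*e234


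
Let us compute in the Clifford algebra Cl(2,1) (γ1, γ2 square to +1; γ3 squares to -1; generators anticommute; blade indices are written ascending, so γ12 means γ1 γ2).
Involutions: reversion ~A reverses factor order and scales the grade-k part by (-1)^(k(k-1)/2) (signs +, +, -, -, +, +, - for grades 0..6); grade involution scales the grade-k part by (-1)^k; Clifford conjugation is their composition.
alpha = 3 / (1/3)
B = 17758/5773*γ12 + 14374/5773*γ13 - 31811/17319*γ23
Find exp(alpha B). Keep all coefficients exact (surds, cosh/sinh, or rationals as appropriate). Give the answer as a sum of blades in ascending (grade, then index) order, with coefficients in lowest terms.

B^2 term by term: the squares give (17758/5773)^2*(γ12)^2 + (14374/5773)^2*(γ13)^2 + (-31811/17319)^2*(γ23)^2 = 315346564/33327529*(-1) + 206611876/33327529*(+1) + 1011939721/299947761*(+1) = 1/9 (each basis 2-blade squares to minus the product of its generators' squares); cross terms between blades sharing an index anticommute and cancel. So B^2 = 1/9.
B^2 = 1/9 — hyperbolic case — the even/odd split gives cosh and sinh: l = 1/3, alpha*l = 3, so exp(alpha B) = cosh(3) + (sinh(3)/(1/3))*B = cosh(3) + (3*sinh(3))*B.
Answer: cosh(3) + 53274*sinh(3)/5773*γ12 + 43122*sinh(3)/5773*γ13 - 31811*sinh(3)/5773*γ23


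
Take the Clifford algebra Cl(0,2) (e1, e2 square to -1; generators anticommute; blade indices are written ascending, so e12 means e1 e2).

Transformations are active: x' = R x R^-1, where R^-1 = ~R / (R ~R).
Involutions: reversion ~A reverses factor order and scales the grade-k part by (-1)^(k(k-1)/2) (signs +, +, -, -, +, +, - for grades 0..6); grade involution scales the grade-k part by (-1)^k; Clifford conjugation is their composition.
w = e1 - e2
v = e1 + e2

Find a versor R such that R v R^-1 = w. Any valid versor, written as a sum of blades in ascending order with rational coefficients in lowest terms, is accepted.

A norm check does it: q(v) = q(w) = -2, hence R = v + w = 2*e1 realises the map — parallel part kept, (v - w)/2 negated, v carried to w.
Answer: 2*e1


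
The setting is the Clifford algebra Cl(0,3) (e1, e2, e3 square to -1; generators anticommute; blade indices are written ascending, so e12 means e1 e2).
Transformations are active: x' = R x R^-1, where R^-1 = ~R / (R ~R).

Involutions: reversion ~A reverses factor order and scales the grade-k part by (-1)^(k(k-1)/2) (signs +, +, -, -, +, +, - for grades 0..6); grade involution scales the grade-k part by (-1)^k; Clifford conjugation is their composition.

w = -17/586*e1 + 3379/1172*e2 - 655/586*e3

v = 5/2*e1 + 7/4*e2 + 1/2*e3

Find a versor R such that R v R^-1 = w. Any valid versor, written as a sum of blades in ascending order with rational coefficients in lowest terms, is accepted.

Construction: equal norms (both -153/16) license R = v + w = 724/293*e1 + 2715/586*e2 - 181/293*e3 — nothing changes along that direction, while (v - w)/2 changes sign, so v maps onto w.
Answer: 724/293*e1 + 2715/586*e2 - 181/293*e3


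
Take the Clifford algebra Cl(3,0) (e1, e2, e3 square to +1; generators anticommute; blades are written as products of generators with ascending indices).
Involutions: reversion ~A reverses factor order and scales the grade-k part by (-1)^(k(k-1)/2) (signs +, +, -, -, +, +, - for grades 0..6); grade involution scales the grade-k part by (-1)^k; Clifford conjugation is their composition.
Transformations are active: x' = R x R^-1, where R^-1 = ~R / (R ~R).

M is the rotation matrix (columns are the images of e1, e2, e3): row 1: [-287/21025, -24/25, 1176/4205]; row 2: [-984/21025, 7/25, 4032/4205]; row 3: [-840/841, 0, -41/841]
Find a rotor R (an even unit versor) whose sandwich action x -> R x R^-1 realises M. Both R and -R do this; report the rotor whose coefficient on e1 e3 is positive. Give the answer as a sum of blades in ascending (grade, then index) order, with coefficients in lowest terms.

Method: write R = a + b12*e1 e2 + b13*e1 e3 + b23*e2 e3 with a^2 + b12^2 + b13^2 + b23^2 = 1 (so R^-1 = ~R). Expanding the columns R e_j ~R gives tr M = 4a^2 - 1 and, from the antisymmetric part, M21 - M12 = -4a*b12, M13 - M31 = 4a*b13, M32 - M23 = -4a*b23.
Here tr M = 183/841, so a^2 = (1 + tr M)/4 = 256/841 and a = ±16/29. Taking a = 16/29: M21 - M12 = 768/841, M13 - M31 = 5376/4205, M32 - M23 = -4032/4205, giving b12 = -12/29, b13 = 84/145, b23 = 63/145, i.e. R = 16/29 - 12/29*e1 e2 + 84/145*e1 e3 + 63/145*e2 e3.
Its e1 e3 coefficient is already positive.
Answer: 16/29 - 12/29*e1 e2 + 84/145*e1 e3 + 63/145*e2 e3. Key observation: the double cover Spin(3) -> SO(3) sends R and -R to the same matrix (trace 183/841 here), so the stated sign of the e1 e3 coefficient is what selects one sheet.
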